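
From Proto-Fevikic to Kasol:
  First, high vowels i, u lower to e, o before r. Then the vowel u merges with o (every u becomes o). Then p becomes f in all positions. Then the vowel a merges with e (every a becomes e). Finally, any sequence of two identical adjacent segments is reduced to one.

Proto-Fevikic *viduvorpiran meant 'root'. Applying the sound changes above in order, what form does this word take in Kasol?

Kasol: start from *viduvorpiran.
  rule 1 (pre-rhotic lowering): viduvorpiran → viduvorperan
  rule 2 (vowel merger): viduvorperan → vidovorperan
  rule 3 (unconditioned shift): vidovorperan → vidovorferan
  rule 4 (vowel merger): vidovorferan → vidovorferen
  rule 5: no change — vidovorferen
  ⇒ Kasol vidovorferen

vidovorferen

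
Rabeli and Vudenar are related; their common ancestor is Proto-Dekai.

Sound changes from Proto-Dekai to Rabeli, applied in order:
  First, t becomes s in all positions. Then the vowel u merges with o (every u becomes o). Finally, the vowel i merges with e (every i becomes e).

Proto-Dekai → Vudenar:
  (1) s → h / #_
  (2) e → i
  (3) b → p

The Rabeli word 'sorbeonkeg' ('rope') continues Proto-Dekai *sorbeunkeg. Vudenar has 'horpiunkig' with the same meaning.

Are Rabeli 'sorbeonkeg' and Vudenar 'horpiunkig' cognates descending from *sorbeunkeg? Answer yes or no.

yes

Derive the expected Vudenar reflex of *sorbeunkeg:
Vudenar: *sorbeunkeg > horbeunkeg > horbiunkig > horpiunkig  (by debuccalisation, vowel merger, unconditioned shift)
Vudenar 'horpiunkig' matches the regular reflex exactly, so the pair is cognate.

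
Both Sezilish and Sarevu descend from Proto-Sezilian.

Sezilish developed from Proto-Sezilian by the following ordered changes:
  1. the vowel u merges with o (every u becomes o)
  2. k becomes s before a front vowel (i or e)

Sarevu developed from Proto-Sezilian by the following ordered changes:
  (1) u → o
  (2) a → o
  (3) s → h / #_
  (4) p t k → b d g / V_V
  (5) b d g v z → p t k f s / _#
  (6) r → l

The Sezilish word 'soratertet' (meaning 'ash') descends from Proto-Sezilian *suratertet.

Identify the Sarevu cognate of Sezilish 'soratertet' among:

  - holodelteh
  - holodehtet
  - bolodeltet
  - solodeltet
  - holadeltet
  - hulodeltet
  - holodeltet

holodeltet

Sarevu: start from *suratertet.
  rule 1 (vowel merger): suratertet → soratertet
  rule 2 (vowel merger): soratertet → sorotertet
  rule 3 (debuccalisation): sorotertet → horotertet
  rule 4 (intervocalic voicing): horotertet → horodertet
  rule 5: no change — horodertet
  rule 6 (unconditioned shift): horodertet → holodeltet
  ⇒ Sarevu holodeltet
The other candidates each miss or misapply at least one Sarevu change.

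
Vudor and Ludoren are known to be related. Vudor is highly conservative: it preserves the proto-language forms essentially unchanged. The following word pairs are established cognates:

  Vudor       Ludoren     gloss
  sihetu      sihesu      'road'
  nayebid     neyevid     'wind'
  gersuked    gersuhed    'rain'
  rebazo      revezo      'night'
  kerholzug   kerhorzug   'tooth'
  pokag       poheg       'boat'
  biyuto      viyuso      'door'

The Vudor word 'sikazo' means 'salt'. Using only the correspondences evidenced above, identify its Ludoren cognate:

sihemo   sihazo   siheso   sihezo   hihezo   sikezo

pokag ~ poheg — Vudor k corresponds to Ludoren h between vowels (before a back vowel).
nayebid ~ neyevid, rebazo ~ revezo — Vudor a corresponds to Ludoren e after a consonant, before a consonant other than r, m, n, p, b, f, v.
Applying these to Vudor 'sikazo':
  sikazo → sihazo   (k→h between vowels (before a back vowel))
  sihazo → sihezo   (a→e after a consonant, before a consonant other than r, m, n, p, b, f, v)
So the Ludoren cognate is 'sihezo'.

sihezo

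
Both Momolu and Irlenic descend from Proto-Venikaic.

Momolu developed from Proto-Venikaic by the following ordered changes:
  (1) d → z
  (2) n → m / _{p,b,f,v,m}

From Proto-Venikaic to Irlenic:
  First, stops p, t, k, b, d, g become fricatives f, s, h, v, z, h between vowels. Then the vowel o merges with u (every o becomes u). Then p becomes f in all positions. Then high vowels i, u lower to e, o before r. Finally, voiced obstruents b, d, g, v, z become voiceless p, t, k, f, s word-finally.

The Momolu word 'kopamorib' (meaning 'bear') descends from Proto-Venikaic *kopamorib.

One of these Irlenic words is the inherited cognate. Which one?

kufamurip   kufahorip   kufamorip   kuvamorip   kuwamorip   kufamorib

Irlenic: start from *kopamorib.
  rule 1 (intervocalic lenition): kopamorib → kofamorib
  rule 2 (vowel merger): kofamorib → kufamurib
  rule 3: no change — kufamurib
  rule 4 (pre-rhotic lowering): kufamurib → kufamorib
  rule 5 (final devoicing): kufamorib → kufamorip
  ⇒ Irlenic kufamorip
Only 'kufamorip' matches the regular Irlenic development of *kopamorib.

kufamorip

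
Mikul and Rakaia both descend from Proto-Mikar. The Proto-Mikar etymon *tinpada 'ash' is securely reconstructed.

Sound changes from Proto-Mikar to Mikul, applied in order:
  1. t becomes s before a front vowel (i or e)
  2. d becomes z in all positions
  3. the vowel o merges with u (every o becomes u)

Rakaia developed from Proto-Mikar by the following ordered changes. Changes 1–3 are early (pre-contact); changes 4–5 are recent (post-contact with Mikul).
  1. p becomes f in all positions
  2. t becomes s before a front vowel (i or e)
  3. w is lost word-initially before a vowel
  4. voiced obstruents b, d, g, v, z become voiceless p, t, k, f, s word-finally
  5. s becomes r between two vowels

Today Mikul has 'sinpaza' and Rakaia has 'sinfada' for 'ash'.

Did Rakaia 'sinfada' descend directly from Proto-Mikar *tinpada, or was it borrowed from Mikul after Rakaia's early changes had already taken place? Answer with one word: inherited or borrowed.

inherited

If inherited, *tinpada would pass through all of Rakaia's changes:
Rakaia: *tinpada
  tinpada → tinfada   [unconditioned shift]
  tinfada → sinfada   [palatalisation]
  sinfada (rule 3 does not apply)
  sinfada (rule 4 does not apply)
  sinfada (rule 5 does not apply)
  giving Rakaia sinfada.
If borrowed from Mikul 'sinpaza' after the early changes, it would undergo only the recent ones:
  rule 4 (final devoicing): no change (sinpaza)
  rule 5 (rhotacism): no change (sinpaza)
  ⇒ as a loan: sinpaza
Rakaia 'sinfada' matches the inherited outcome exactly, so it is an inherited cognate, not a loan.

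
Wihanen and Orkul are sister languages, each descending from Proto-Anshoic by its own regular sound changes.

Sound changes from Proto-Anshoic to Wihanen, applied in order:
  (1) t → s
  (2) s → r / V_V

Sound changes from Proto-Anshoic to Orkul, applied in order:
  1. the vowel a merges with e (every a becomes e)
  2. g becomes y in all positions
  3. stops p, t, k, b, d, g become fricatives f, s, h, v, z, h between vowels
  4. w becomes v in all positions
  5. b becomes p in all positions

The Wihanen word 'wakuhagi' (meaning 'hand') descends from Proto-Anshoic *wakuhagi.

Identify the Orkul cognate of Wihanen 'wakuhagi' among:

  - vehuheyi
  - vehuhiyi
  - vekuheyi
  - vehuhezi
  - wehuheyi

vehuheyi

Orkul: start from *wakuhagi.
  rule 1 (vowel merger): wakuhagi → wekuhegi
  rule 2 (unconditioned shift): wekuhegi → wekuheyi
  rule 3 (intervocalic lenition): wekuheyi → wehuheyi
  rule 4 (unconditioned shift): wehuheyi → vehuheyi
  rule 5: no change — vehuheyi
  ⇒ Orkul vehuheyi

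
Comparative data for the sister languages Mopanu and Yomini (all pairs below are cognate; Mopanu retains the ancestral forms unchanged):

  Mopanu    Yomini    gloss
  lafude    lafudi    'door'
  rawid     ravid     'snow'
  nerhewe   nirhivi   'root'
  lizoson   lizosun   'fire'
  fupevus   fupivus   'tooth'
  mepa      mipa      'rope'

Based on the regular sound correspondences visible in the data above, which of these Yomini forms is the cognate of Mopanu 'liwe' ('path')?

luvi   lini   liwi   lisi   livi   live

nerhewe ~ nirhivi — Mopanu w corresponds to Yomini v between vowels (before a front vowel).
lafude ~ lafudi, nerhewe ~ nirhivi — Mopanu e corresponds to Yomini i word-finally.
Applying these to Mopanu 'liwe':
  liwe → live   (w→v between vowels (before a front vowel))
  live → livi   (e→i word-finally)
So the Yomini cognate is 'livi'.

livi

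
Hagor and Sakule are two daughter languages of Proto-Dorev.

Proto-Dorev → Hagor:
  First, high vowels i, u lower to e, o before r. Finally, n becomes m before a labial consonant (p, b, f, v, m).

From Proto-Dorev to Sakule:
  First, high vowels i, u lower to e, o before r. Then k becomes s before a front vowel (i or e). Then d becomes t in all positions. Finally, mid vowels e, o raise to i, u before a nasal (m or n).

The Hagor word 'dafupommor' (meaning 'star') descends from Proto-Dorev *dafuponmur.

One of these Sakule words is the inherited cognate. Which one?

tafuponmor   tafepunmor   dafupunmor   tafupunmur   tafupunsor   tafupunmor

Sakule: *dafuponmur > dafuponmor > tafuponmor > tafupunmor  (by pre-rhotic lowering, unconditioned shift, pre-nasal raising)
Only 'tafupunmor' matches the regular Sakule development of *dafuponmur.

tafupunmor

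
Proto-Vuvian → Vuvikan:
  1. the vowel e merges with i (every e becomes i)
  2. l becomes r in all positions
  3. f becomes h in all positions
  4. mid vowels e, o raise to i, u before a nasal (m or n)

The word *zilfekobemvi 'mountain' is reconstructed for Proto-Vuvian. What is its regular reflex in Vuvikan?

Vuvikan: start from *zilfekobemvi.
  rule 1 (vowel merger): zilfekobemvi → zilfikobimvi
  rule 2 (unconditioned shift): zilfikobimvi → zirfikobimvi
  rule 3 (unconditioned shift): zirfikobimvi → zirhikobimvi
  rule 4: no change — zirhikobimvi
  ⇒ Vuvikan zirhikobimvi

zirhikobimvi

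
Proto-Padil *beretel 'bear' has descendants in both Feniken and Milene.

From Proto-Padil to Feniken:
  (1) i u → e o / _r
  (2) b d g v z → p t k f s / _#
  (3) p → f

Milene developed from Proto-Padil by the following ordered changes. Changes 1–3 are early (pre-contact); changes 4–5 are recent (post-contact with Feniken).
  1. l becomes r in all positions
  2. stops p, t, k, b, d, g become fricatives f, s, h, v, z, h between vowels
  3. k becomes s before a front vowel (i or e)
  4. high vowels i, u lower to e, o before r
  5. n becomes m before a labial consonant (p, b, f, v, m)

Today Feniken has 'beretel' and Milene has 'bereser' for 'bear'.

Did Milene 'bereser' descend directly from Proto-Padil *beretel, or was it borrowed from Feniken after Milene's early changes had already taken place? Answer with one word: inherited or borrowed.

If inherited, *beretel would pass through all of Milene's changes:
Milene: start from *beretel.
  rule 1 (unconditioned shift): beretel → bereter
  rule 2 (intervocalic lenition): bereter → bereser
  rule 3: no change — bereser
  rule 4: no change — bereser
  rule 5: no change — bereser
  ⇒ Milene bereser
If borrowed from Feniken 'beretel' after the early changes, it would undergo only the recent ones:
  rule 4 (pre-rhotic lowering): no change (beretel)
  rule 5 (nasal place assimilation): no change (beretel)
  ⇒ as a loan: beretel
Milene 'bereser' matches the inherited outcome exactly, so it is an inherited cognate, not a loan.

inherited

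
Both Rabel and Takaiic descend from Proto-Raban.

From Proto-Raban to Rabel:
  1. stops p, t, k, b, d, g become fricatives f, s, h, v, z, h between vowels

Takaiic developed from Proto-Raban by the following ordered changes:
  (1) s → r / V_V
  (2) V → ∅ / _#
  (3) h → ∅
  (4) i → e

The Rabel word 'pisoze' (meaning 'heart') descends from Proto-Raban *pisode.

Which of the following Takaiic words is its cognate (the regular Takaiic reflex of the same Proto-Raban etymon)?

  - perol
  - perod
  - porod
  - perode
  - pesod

perod

Takaiic: *pisode > pirode > pirod > perod  (by rhotacism, apocope, vowel merger)
Only 'perod' matches the regular Takaiic development of *pisode.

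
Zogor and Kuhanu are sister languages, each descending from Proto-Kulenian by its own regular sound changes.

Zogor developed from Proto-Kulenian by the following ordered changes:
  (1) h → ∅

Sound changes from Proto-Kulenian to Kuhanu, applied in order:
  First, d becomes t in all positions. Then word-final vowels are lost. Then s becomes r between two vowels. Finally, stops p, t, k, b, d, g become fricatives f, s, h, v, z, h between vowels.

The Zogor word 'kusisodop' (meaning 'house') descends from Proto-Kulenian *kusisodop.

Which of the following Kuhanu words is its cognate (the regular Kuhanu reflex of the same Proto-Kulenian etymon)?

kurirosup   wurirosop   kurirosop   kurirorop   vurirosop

kurirosop

Kuhanu: *kusisodop
  kusisodop → kusisotop   [unconditioned shift]
  kusisotop (rule 2 does not apply)
  kusisotop → kurirotop   [rhotacism]
  kurirotop → kurirosop   [intervocalic lenition]
  giving Kuhanu kurirosop.
The other candidates each miss or misapply at least one Kuhanu change.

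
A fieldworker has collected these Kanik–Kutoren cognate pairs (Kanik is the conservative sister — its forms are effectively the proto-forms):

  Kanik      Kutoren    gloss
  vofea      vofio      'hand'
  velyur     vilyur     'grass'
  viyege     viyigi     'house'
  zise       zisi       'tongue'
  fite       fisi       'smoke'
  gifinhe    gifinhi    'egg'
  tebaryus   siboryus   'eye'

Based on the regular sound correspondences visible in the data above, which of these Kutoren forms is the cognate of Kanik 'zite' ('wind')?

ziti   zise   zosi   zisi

zisi

fite ~ fisi — Kanik t corresponds to Kutoren s between vowels (before a front vowel).
viyege ~ viyigi, zise ~ zisi — Kanik e corresponds to Kutoren i word-finally.
Applying these to Kanik 'zite':
  zite → zise   (t→s between vowels (before a front vowel))
  zise → zisi   (e→i word-finally)
So the Kutoren cognate is 'zisi'.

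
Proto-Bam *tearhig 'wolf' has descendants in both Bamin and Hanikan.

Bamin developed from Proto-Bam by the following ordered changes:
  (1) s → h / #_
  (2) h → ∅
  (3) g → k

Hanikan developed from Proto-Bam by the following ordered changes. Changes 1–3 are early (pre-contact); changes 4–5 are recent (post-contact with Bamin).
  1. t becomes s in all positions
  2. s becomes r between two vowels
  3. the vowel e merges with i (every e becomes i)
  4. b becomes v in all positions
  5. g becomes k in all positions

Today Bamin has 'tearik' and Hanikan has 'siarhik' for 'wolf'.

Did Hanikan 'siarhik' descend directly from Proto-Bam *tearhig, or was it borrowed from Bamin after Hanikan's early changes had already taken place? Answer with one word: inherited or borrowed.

inherited

If inherited, *tearhig would pass through all of Hanikan's changes:
Hanikan: *tearhig
  tearhig → searhig   [unconditioned shift]
  searhig (rule 2 does not apply)
  searhig → siarhig   [vowel merger]
  siarhig (rule 4 does not apply)
  siarhig → siarhik   [unconditioned shift]
  giving Hanikan siarhik.
If borrowed from Bamin 'tearik' after the early changes, it would undergo only the recent ones:
  rule 4 (unconditioned shift): no change (tearik)
  rule 5 (unconditioned shift): no change (tearik)
  ⇒ as a loan: tearik
Hanikan 'siarhik' matches the inherited outcome exactly, so it is an inherited cognate, not a loan.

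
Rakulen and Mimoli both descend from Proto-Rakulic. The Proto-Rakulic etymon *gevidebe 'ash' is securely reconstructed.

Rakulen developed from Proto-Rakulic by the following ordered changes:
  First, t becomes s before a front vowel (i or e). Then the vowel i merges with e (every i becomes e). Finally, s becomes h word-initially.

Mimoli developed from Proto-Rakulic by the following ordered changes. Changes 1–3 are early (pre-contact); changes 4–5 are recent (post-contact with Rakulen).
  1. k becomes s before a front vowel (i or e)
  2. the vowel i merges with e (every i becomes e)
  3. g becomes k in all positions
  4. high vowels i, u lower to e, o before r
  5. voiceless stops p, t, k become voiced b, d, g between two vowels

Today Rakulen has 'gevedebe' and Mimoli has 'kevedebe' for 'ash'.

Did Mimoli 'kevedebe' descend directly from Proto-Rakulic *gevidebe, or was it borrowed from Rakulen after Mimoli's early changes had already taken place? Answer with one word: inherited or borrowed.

If inherited, *gevidebe would pass through all of Mimoli's changes:
Mimoli: *gevidebe > gevedebe > kevedebe  (by vowel merger, unconditioned shift)
If borrowed from Rakulen 'gevedebe' after the early changes, it would undergo only the recent ones:
  rule 4 (pre-rhotic lowering): no change (gevedebe)
  rule 5 (intervocalic voicing): no change (gevedebe)
  ⇒ as a loan: gevedebe
Mimoli 'kevedebe' matches the inherited outcome exactly, so it is an inherited cognate, not a loan.

inherited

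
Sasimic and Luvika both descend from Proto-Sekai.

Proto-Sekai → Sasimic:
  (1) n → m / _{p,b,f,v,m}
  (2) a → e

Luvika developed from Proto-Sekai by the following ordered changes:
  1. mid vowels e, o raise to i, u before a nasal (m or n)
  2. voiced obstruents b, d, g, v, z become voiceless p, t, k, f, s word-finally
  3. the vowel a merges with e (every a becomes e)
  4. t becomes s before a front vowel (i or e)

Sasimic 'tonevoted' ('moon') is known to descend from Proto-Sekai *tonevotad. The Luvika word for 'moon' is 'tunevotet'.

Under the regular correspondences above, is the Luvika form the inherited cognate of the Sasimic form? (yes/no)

no

Derive the expected Luvika reflex of *tonevotad:
Luvika: start from *tonevotad.
  rule 1 (pre-nasal raising): tonevotad → tunevotad
  rule 2 (final devoicing): tunevotad → tunevotat
  rule 3 (vowel merger): tunevotat → tunevotet
  rule 4 (palatalisation): tunevotet → tunevoset
  ⇒ Luvika tunevoset
The regular Luvika reflex would be 'tunevoset', but the attested form is 'tunevotet'. The correspondence is irregular, so they are not cognates (the Luvika form has a different source).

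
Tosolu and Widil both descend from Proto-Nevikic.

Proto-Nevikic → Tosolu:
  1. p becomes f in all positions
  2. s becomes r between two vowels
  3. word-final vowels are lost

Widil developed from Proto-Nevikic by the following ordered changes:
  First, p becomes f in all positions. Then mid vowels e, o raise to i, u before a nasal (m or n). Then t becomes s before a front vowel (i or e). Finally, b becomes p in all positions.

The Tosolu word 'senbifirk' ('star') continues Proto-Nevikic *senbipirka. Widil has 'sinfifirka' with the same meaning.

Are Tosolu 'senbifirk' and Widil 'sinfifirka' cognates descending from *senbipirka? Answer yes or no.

Derive the expected Widil reflex of *senbipirka:
Widil: *senbipirka > senbifirka > sinbifirka > sinpifirka  (by unconditioned shift, pre-nasal raising, unconditioned shift)
The regular Widil reflex would be 'sinpifirka', but the attested form is 'sinfifirka'. The correspondence is irregular, so they are not cognates (the Widil form has a different source).

no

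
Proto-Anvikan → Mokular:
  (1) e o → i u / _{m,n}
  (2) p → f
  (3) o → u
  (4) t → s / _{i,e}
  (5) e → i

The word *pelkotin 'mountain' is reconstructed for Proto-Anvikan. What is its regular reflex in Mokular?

Mokular: *pelkotin > felkotin > felkutin > felkusin > filkusin  (by unconditioned shift, vowel merger, palatalisation, vowel merger)

filkusin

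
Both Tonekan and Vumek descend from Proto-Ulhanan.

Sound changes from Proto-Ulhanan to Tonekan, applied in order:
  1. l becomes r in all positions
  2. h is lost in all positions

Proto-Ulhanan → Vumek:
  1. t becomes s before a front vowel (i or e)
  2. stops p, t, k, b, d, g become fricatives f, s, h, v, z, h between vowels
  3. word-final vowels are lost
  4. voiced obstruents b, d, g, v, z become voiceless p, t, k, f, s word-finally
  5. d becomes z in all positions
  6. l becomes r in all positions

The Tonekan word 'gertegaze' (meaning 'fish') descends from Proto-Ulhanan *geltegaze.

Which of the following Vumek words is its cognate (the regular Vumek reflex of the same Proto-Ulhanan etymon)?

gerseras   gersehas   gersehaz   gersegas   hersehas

gersehas

Vumek: *geltegaze
  geltegaze → gelsegaze   [palatalisation]
  gelsegaze → gelsehaze   [intervocalic lenition]
  gelsehaze → gelsehaz   [apocope]
  gelsehaz → gelsehas   [final devoicing]
  gelsehas (rule 5 does not apply)
  gelsehas → gersehas   [unconditioned shift]
  giving Vumek gersehas.
The other candidates each miss or misapply at least one Vumek change.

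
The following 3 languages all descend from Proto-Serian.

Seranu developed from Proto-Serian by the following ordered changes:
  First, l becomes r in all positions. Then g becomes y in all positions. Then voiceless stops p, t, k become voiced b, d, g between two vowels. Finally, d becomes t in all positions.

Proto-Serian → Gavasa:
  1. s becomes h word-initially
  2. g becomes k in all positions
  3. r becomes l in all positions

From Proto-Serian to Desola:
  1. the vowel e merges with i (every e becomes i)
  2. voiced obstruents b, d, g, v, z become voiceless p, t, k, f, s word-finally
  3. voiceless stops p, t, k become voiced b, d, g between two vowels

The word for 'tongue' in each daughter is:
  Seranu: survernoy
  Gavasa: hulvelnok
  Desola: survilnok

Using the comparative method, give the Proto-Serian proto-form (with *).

Position 3: Seranu has r, Gavasa has l, Desola has r. Desola preserves r here (none of its changes turn any other segment into r), so the proto-segment is *r.
Position 6: Seranu has r, Gavasa has l, Desola has l. Desola preserves l here (none of its changes turn any other segment into l), so the proto-segment is *l.
Verify the candidate proto-form against each daughter:
Seranu: start from *survelnog.
  rule 1 (unconditioned shift): survelnog → survernog
  rule 2 (unconditioned shift): survernog → survernoy
  rule 3: no change — survernoy
  rule 4: no change — survernoy
  ⇒ Seranu survernoy
Gavasa: *survelnog
  survelnog → hurvelnog   [debuccalisation]
  hurvelnog → hurvelnok   [unconditioned shift]
  hurvelnok → hulvelnok   [unconditioned shift]
  giving Gavasa hulvelnok.
Desola: *survelnog > survilnog > survilnok  (by vowel merger, final devoicing)
*survelnog is the unique common source.

*survelnog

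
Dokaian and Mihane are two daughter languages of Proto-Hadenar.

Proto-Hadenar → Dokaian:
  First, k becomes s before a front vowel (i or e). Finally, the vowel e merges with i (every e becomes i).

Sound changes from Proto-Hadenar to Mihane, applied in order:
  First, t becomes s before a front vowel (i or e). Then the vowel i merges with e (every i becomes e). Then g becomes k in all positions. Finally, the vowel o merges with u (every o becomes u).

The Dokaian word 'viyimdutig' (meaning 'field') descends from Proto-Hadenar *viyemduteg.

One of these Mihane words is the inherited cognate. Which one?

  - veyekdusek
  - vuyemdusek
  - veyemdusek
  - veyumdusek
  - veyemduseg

Mihane: start from *viyemduteg.
  rule 1 (palatalisation): viyemduteg → viyemduseg
  rule 2 (vowel merger): viyemduseg → veyemduseg
  rule 3 (unconditioned shift): veyemduseg → veyemdusek
  rule 4: no change — veyemdusek
  ⇒ Mihane veyemdusek

veyemdusek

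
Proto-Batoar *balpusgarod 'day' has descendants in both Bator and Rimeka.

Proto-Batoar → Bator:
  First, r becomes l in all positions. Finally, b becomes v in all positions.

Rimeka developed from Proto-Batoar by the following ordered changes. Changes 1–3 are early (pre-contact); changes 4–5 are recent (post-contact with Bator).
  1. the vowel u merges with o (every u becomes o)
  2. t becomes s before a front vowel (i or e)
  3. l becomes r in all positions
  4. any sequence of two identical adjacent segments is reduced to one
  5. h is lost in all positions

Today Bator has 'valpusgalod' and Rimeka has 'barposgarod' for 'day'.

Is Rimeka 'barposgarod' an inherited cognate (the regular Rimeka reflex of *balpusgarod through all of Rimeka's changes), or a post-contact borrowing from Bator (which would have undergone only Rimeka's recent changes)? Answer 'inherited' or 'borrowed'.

inherited

If inherited, *balpusgarod would pass through all of Rimeka's changes:
Rimeka: start from *balpusgarod.
  rule 1 (vowel merger): balpusgarod → balposgarod
  rule 2: no change — balposgarod
  rule 3 (unconditioned shift): balposgarod → barposgarod
  rule 4: no change — barposgarod
  rule 5: no change — barposgarod
  ⇒ Rimeka barposgarod
If borrowed from Bator 'valpusgalod' after the early changes, it would undergo only the recent ones:
  rule 4 (degemination): no change (valpusgalod)
  rule 5 (h-loss): no change (valpusgalod)
  ⇒ as a loan: valpusgalod
Rimeka 'barposgarod' matches the inherited outcome exactly, so it is an inherited cognate, not a loan.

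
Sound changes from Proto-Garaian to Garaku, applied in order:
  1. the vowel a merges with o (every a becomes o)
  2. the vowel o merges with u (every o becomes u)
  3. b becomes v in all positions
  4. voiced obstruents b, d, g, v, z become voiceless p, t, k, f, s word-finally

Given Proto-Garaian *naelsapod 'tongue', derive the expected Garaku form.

Garaku: *naelsapod > noelsopod > nuelsupud > nuelsuput  (by vowel merger, vowel merger, final devoicing)

nuelsuput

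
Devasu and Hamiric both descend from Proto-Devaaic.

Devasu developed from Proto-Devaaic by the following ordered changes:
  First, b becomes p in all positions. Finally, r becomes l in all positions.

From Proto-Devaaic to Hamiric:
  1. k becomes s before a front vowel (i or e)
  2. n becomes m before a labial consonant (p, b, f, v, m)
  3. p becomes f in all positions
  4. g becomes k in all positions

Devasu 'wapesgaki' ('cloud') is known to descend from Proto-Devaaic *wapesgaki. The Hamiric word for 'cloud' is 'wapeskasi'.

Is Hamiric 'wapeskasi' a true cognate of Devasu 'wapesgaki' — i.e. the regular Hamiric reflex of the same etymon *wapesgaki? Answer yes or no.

Derive the expected Hamiric reflex of *wapesgaki:
Hamiric: *wapesgaki > wapesgasi > wafesgasi > wafeskasi  (by palatalisation, unconditioned shift, unconditioned shift)
The regular Hamiric reflex would be 'wafeskasi', but the attested form is 'wapeskasi'. The correspondence is irregular, so they are not cognates (the Hamiric form has a different source).

no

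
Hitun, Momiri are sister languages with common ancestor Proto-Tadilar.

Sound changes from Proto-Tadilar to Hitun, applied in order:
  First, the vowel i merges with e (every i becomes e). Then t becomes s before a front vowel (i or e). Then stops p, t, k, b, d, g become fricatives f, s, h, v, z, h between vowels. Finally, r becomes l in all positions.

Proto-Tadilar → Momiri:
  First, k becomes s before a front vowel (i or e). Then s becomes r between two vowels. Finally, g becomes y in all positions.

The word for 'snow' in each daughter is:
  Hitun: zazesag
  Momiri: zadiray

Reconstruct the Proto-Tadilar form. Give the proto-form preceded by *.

Position 4: Hitun has e, Momiri has i. Momiri preserves i here (none of its changes turn any other segment into i), so the proto-segment is *i.
Position 3: Hitun has z, Momiri has d. Momiri preserves d here (none of its changes turn any other segment into d), so the proto-segment is *d.
Position 5: Hitun has s, Momiri has r. Taking the neighbouring segments as reconstructed: Hitun s could go back to *t or *s; Momiri r could go back to *s or *r — the one source consistent with every daughter is *s.
Verify the candidate proto-form against each daughter:
Hitun: *zadisag > zadesag > zazesag  (by vowel merger, intervocalic lenition)
Momiri: *zadisag
  zadisag (rule 1 does not apply)
  zadisag → zadirag   [rhotacism]
  zadirag → zadiray   [unconditioned shift]
  giving Momiri zadiray.
*zadisag is the unique common source.

*zadisag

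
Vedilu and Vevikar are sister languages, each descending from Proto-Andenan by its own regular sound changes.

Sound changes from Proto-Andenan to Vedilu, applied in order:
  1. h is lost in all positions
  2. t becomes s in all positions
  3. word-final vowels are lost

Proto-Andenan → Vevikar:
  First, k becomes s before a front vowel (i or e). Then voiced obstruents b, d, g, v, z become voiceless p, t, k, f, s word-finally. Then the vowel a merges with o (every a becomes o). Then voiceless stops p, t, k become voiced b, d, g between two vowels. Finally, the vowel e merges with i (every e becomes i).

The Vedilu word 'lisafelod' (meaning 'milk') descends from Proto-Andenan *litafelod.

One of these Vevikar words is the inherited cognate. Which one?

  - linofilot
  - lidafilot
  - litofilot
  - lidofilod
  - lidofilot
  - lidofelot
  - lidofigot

Vevikar: start from *litafelod.
  rule 1: no change — litafelod
  rule 2 (final devoicing): litafelod → litafelot
  rule 3 (vowel merger): litafelot → litofelot
  rule 4 (intervocalic voicing): litofelot → lidofelot
  rule 5 (vowel merger): lidofelot → lidofilot
  ⇒ Vevikar lidofilot
Among the options, 'lidofilot' alone shows every Vevikar change applied in order.

lidofilot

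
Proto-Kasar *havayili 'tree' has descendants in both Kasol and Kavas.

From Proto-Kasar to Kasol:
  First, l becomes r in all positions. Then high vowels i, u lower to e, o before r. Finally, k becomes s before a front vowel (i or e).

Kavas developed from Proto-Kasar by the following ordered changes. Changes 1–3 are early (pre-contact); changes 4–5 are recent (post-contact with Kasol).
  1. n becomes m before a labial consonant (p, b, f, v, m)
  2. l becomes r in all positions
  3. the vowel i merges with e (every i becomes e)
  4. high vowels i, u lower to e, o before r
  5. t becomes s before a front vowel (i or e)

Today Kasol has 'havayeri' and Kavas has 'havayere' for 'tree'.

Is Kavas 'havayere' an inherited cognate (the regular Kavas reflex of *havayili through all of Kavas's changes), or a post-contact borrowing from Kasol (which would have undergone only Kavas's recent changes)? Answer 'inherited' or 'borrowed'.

If inherited, *havayili would pass through all of Kavas's changes:
Kavas: start from *havayili.
  rule 1: no change — havayili
  rule 2 (unconditioned shift): havayili → havayiri
  rule 3 (vowel merger): havayiri → havayere
  rule 4: no change — havayere
  rule 5: no change — havayere
  ⇒ Kavas havayere
If borrowed from Kasol 'havayeri' after the early changes, it would undergo only the recent ones:
  rule 4 (pre-rhotic lowering): no change (havayeri)
  rule 5 (palatalisation): no change (havayeri)
  ⇒ as a loan: havayeri
Kavas 'havayere' matches the inherited outcome exactly, so it is an inherited cognate, not a loan.

inherited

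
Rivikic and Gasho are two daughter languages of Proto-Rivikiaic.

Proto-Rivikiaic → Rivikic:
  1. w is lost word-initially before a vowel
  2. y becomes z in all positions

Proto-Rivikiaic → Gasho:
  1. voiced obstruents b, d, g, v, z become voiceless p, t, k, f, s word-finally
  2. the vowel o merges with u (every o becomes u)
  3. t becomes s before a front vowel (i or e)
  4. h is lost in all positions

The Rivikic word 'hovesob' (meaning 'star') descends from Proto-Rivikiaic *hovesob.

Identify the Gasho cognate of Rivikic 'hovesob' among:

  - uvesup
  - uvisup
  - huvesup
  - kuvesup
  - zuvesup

uvesup

Gasho: *hovesob > hovesop > huvesup > uvesup  (by final devoicing, vowel merger, h-loss)
Among the options, 'uvesup' alone shows every Gasho change applied in order.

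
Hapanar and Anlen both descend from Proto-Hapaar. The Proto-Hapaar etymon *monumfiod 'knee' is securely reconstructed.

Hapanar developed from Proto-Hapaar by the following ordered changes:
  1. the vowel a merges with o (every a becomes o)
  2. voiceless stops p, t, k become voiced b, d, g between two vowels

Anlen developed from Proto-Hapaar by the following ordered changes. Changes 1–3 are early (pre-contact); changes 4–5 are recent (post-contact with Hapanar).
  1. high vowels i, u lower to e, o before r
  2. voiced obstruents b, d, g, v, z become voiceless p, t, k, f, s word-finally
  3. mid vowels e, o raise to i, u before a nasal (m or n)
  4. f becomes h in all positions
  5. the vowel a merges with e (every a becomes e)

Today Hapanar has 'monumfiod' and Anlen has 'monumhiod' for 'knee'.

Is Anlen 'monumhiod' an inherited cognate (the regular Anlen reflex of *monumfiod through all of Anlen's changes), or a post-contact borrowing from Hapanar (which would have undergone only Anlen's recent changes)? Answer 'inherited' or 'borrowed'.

borrowed

If inherited, *monumfiod would pass through all of Anlen's changes:
Anlen: *monumfiod > monumfiot > munumfiot > munumhiot  (by final devoicing, pre-nasal raising, unconditioned shift)
If borrowed from Hapanar 'monumfiod' after the early changes, it would undergo only the recent ones:
  rule 4 (unconditioned shift): monumfiod → monumhiod
  rule 5 (vowel merger): no change (monumhiod)
  ⇒ as a loan: monumhiod
Anlen 'monumhiod' matches the loan outcome 'monumhiod', not the inherited 'munumhiot' — it skipped the early Anlen changes, so it was borrowed from Hapanar.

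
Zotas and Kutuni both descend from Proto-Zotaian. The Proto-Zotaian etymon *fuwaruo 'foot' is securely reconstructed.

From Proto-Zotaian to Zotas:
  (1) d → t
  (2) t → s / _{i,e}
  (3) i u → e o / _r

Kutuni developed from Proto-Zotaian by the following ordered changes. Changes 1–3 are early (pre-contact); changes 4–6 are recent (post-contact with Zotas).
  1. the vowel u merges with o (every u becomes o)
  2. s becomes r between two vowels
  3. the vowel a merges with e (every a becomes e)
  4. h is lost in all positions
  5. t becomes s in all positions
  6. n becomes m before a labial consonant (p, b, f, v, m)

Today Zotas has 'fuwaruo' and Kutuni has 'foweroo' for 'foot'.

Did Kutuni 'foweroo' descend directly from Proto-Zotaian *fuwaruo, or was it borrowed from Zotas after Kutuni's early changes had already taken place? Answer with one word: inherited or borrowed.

inherited

If inherited, *fuwaruo would pass through all of Kutuni's changes:
Kutuni: *fuwaruo
  fuwaruo → fowaroo   [vowel merger]
  fowaroo (rule 2 does not apply)
  fowaroo → foweroo   [vowel merger]
  foweroo (rule 4 does not apply)
  foweroo (rule 5 does not apply)
  foweroo (rule 6 does not apply)
  giving Kutuni foweroo.
If borrowed from Zotas 'fuwaruo' after the early changes, it would undergo only the recent ones:
  rule 4 (h-loss): no change (fuwaruo)
  rule 5 (unconditioned shift): no change (fuwaruo)
  rule 6 (nasal place assimilation): no change (fuwaruo)
  ⇒ as a loan: fuwaruo
Kutuni 'foweroo' matches the inherited outcome exactly, so it is an inherited cognate, not a loan.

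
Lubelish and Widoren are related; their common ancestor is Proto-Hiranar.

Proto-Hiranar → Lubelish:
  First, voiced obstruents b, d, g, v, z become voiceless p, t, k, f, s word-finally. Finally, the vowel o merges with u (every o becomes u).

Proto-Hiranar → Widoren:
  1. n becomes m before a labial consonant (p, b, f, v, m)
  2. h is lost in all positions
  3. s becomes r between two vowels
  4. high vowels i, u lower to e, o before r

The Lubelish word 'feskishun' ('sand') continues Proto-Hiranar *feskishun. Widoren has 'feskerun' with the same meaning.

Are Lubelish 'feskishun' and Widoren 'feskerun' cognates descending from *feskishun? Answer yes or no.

Derive the expected Widoren reflex of *feskishun:
Widoren: *feskishun > feskisun > feskirun > feskerun  (by h-loss, rhotacism, pre-rhotic lowering)
Widoren 'feskerun' matches the regular reflex exactly, so the pair is cognate.

yes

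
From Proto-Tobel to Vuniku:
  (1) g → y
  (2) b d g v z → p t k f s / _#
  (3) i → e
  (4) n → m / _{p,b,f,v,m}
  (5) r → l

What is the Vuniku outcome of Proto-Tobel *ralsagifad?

lalsayefat

Vuniku: *ralsagifad
  ralsagifad → ralsayifad   [unconditioned shift]
  ralsayifad → ralsayifat   [final devoicing]
  ralsayifat → ralsayefat   [vowel merger]
  ralsayefat (rule 4 does not apply)
  ralsayefat → lalsayefat   [unconditioned shift]
  giving Vuniku lalsayefat.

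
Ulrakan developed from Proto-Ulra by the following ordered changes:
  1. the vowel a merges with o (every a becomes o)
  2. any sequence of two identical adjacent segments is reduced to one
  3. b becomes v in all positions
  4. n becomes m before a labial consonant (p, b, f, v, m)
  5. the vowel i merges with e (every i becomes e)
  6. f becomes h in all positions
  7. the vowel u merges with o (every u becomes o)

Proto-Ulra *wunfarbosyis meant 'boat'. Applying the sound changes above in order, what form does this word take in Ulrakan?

womhorvosyes

Ulrakan: *wunfarbosyis
  wunfarbosyis → wunforbosyis   [vowel merger]
  wunforbosyis (rule 2 does not apply)
  wunforbosyis → wunforvosyis   [unconditioned shift]
  wunforvosyis → wumforvosyis   [nasal place assimilation]
  wumforvosyis → wumforvosyes   [vowel merger]
  wumforvosyes → wumhorvosyes   [unconditioned shift]
  wumhorvosyes → womhorvosyes   [vowel merger]
  giving Ulrakan womhorvosyes.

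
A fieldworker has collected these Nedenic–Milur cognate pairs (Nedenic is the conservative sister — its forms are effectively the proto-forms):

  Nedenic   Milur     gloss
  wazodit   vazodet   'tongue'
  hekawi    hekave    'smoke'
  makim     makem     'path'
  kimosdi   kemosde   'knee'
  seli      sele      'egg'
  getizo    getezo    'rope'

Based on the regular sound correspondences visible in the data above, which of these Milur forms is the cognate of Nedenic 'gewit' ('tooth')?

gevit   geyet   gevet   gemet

hekawi ~ hekave — Nedenic w corresponds to Milur v between vowels (before a front vowel).
wazodit ~ vazodet, getizo ~ getezo — Nedenic i corresponds to Milur e after a consonant, before a consonant other than r, m, n, p, b, f, v.
Applying these to Nedenic 'gewit':
  gewit → gevit   (w→v between vowels (before a front vowel))
  gevit → gevet   (i→e after a consonant, before a consonant other than r, m, n, p, b, f, v)
So the Milur cognate is 'gevet'.

gevet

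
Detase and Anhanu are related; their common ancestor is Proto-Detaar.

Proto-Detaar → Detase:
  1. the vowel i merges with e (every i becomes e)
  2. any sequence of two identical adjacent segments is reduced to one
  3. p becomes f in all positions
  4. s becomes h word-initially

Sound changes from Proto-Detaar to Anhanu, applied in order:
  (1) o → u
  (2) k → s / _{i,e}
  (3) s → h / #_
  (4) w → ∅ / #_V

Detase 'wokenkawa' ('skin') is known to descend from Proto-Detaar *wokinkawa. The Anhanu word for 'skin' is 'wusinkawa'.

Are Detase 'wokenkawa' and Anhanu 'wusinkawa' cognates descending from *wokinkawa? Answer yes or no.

Derive the expected Anhanu reflex of *wokinkawa:
Anhanu: *wokinkawa
  wokinkawa → wukinkawa   [vowel merger]
  wukinkawa → wusinkawa   [palatalisation]
  wusinkawa (rule 3 does not apply)
  wusinkawa → usinkawa   [glide loss]
  giving Anhanu usinkawa.
The regular Anhanu reflex would be 'usinkawa', but the attested form is 'wusinkawa'. The correspondence is irregular, so they are not cognates (the Anhanu form has a different source).

no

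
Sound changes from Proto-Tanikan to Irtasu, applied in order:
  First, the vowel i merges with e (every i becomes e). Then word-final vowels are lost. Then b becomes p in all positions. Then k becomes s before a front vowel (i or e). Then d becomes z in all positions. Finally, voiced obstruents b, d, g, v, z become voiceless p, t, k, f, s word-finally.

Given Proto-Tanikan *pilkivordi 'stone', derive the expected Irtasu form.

pelsevors

Irtasu: *pilkivordi
  pilkivordi → pelkevorde   [vowel merger]
  pelkevorde → pelkevord   [apocope]
  pelkevord (rule 3 does not apply)
  pelkevord → pelsevord   [palatalisation]
  pelsevord → pelsevorz   [unconditioned shift]
  pelsevorz → pelsevors   [final devoicing]
  giving Irtasu pelsevors.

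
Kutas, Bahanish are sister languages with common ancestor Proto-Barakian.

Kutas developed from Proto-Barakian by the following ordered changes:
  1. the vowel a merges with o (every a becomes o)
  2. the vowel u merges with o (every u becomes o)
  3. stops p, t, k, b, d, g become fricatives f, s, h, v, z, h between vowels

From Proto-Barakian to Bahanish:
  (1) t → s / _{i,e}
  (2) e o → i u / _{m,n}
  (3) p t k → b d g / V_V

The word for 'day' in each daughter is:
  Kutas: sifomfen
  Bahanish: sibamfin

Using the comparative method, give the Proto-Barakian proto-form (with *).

Position 4: Kutas has o, Bahanish has a. Bahanish preserves a here (none of its changes turn any other segment into a), so the proto-segment is *a.
Position 3: Kutas has f, Bahanish has b. Taking the neighbouring segments as reconstructed: Kutas f could go back to *p or *f; Bahanish b could go back to *p or *b — the one source consistent with every daughter is *p.
Continuing position by position gives *sipamfen; check it forward:
Kutas: *sipamfen
  sipamfen → sipomfen   [vowel merger]
  sipomfen (rule 2 does not apply)
  sipomfen → sifomfen   [intervocalic lenition]
  giving Kutas sifomfen.
Bahanish: *sipamfen > sipamfin > sibamfin  (by pre-nasal raising, intervocalic voicing)
*sipamfen is the unique common source.

*sipamfen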